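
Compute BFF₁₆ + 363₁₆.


Align and add column by column (LSB to MSB, each column mod 16 with carry):
  0BFF
+ 0363
  ----
  col 0: F(15) + 3(3) + 0 (carry in) = 18 → 2(2), carry out 1
  col 1: F(15) + 6(6) + 1 (carry in) = 22 → 6(6), carry out 1
  col 2: B(11) + 3(3) + 1 (carry in) = 15 → F(15), carry out 0
  col 3: 0(0) + 0(0) + 0 (carry in) = 0 → 0(0), carry out 0
Reading digits MSB→LSB: 0F62
Strip leading zeros: F62
= 0xF62


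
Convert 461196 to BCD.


Each digit → 4-bit binary:
  4 → 0100
  6 → 0110
  1 → 0001
  1 → 0001
  9 → 1001
  6 → 0110
= 0100 0110 0001 0001 1001 0110


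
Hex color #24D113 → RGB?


Hex: #24D113
R = 24₁₆ = 36
G = D1₁₆ = 209
B = 13₁₆ = 19
= RGB(36, 209, 19)


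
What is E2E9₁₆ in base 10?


Positional values:
Position 0: 9 × 16^0 = 9 × 1 = 9
Position 1: E × 16^1 = 14 × 16 = 224
Position 2: 2 × 16^2 = 2 × 256 = 512
Position 3: E × 16^3 = 14 × 4096 = 57344
Sum = 9 + 224 + 512 + 57344
= 58089


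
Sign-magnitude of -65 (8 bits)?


Sign bit: 1 (negative)
Magnitude: 65 = 1000001
= 11000001


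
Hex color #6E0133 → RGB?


Hex: #6E0133
R = 6E₁₆ = 110
G = 01₁₆ = 1
B = 33₁₆ = 51
= RGB(110, 1, 51)


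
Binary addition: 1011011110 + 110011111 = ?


Align and add column by column (LSB to MSB, carry propagating):
  01011011110
+ 00110011111
  -----------
  col 0: 0 + 1 + 0 (carry in) = 1 → bit 1, carry out 0
  col 1: 1 + 1 + 0 (carry in) = 2 → bit 0, carry out 1
  col 2: 1 + 1 + 1 (carry in) = 3 → bit 1, carry out 1
  col 3: 1 + 1 + 1 (carry in) = 3 → bit 1, carry out 1
  col 4: 1 + 1 + 1 (carry in) = 3 → bit 1, carry out 1
  col 5: 0 + 0 + 1 (carry in) = 1 → bit 1, carry out 0
  col 6: 1 + 0 + 0 (carry in) = 1 → bit 1, carry out 0
  col 7: 1 + 1 + 0 (carry in) = 2 → bit 0, carry out 1
  col 8: 0 + 1 + 1 (carry in) = 2 → bit 0, carry out 1
  col 9: 1 + 0 + 1 (carry in) = 2 → bit 0, carry out 1
  col 10: 0 + 0 + 1 (carry in) = 1 → bit 1, carry out 0
Reading bits MSB→LSB: 10001111101
Strip leading zeros: 10001111101
= 10001111101


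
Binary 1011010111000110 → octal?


Group into 3-bit groups: 001011010111000110
  001 = 1
  011 = 3
  010 = 2
  111 = 7
  000 = 0
  110 = 6
= 0o132706


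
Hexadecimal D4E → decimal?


Positional values:
Position 0: E × 16^0 = 14 × 1 = 14
Position 1: 4 × 16^1 = 4 × 16 = 64
Position 2: D × 16^2 = 13 × 256 = 3328
Sum = 14 + 64 + 3328
= 3406


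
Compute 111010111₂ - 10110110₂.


Align and subtract column by column (LSB to MSB, borrowing when needed):
  111010111
- 010110110
  ---------
  col 0: (1 - 0 borrow-in) - 0 → 1 - 0 = 1, borrow out 0
  col 1: (1 - 0 borrow-in) - 1 → 1 - 1 = 0, borrow out 0
  col 2: (1 - 0 borrow-in) - 1 → 1 - 1 = 0, borrow out 0
  col 3: (0 - 0 borrow-in) - 0 → 0 - 0 = 0, borrow out 0
  col 4: (1 - 0 borrow-in) - 1 → 1 - 1 = 0, borrow out 0
  col 5: (0 - 0 borrow-in) - 1 → borrow from next column: (0+2) - 1 = 1, borrow out 1
  col 6: (1 - 1 borrow-in) - 0 → 0 - 0 = 0, borrow out 0
  col 7: (1 - 0 borrow-in) - 1 → 1 - 1 = 0, borrow out 0
  col 8: (1 - 0 borrow-in) - 0 → 1 - 0 = 1, borrow out 0
Reading bits MSB→LSB: 100100001
Strip leading zeros: 100100001
= 100100001


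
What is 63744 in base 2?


Divide by 2 repeatedly:
63744 ÷ 2 = 31872 remainder 0
31872 ÷ 2 = 15936 remainder 0
15936 ÷ 2 = 7968 remainder 0
7968 ÷ 2 = 3984 remainder 0
3984 ÷ 2 = 1992 remainder 0
1992 ÷ 2 = 996 remainder 0
996 ÷ 2 = 498 remainder 0
498 ÷ 2 = 249 remainder 0
249 ÷ 2 = 124 remainder 1
124 ÷ 2 = 62 remainder 0
62 ÷ 2 = 31 remainder 0
31 ÷ 2 = 15 remainder 1
15 ÷ 2 = 7 remainder 1
7 ÷ 2 = 3 remainder 1
3 ÷ 2 = 1 remainder 1
1 ÷ 2 = 0 remainder 1
Reading remainders bottom-up:
= 1111100100000000


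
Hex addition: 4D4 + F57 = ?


Align and add column by column (LSB to MSB, each column mod 16 with carry):
  04D4
+ 0F57
  ----
  col 0: 4(4) + 7(7) + 0 (carry in) = 11 → B(11), carry out 0
  col 1: D(13) + 5(5) + 0 (carry in) = 18 → 2(2), carry out 1
  col 2: 4(4) + F(15) + 1 (carry in) = 20 → 4(4), carry out 1
  col 3: 0(0) + 0(0) + 1 (carry in) = 1 → 1(1), carry out 0
Reading digits MSB→LSB: 142B
Strip leading zeros: 142B
= 0x142B


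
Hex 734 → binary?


Each hex digit → 4 binary bits:
  7 = 0111
  3 = 0011
  4 = 0100
Concatenate: 0111 0011 0100
= 011100110100


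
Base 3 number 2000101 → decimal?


Positional values (base 3):
  1 × 3^0 = 1 × 1 = 1
  0 × 3^1 = 0 × 3 = 0
  1 × 3^2 = 1 × 9 = 9
  0 × 3^3 = 0 × 27 = 0
  0 × 3^4 = 0 × 81 = 0
  0 × 3^5 = 0 × 243 = 0
  2 × 3^6 = 2 × 729 = 1458
Sum = 1 + 0 + 9 + 0 + 0 + 0 + 1458
= 1468


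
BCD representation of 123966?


Each digit → 4-bit binary:
  1 → 0001
  2 → 0010
  3 → 0011
  9 → 1001
  6 → 0110
  6 → 0110
= 0001 0010 0011 1001 0110 0110


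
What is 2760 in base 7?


Divide by 7 repeatedly:
2760 ÷ 7 = 394 remainder 2
394 ÷ 7 = 56 remainder 2
56 ÷ 7 = 8 remainder 0
8 ÷ 7 = 1 remainder 1
1 ÷ 7 = 0 remainder 1
Reading remainders bottom-up:
= 11022


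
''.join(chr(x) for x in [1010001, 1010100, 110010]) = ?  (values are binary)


Codes (binary): 1010001 1010100 110010
Per-code ASCII lookup:
  1010001 = 81  (range 65-90: uppercase, 81 - 65 = 16) → 'Q'
  1010100 = 84  (range 65-90: uppercase, 84 - 65 = 19) → 'T'
  110010 = 50  (range 48-57: digits, 50 - 48 = 2) → '2'
= 'QT2'


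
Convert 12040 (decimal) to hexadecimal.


Divide by 16 repeatedly:
12040 ÷ 16 = 752 remainder 8 (8)
752 ÷ 16 = 47 remainder 0 (0)
47 ÷ 16 = 2 remainder 15 (F)
2 ÷ 16 = 0 remainder 2 (2)
Reading remainders bottom-up:
= 0x2F08


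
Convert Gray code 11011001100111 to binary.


Gray code: 11011001100111
MSB stays the same: 1
Each subsequent bit = prev_binary XOR current_gray:
  B[1] = 1 XOR 1 = 0
  B[2] = 0 XOR 0 = 0
  B[3] = 0 XOR 1 = 1
  B[4] = 1 XOR 1 = 0
  B[5] = 0 XOR 0 = 0
  B[6] = 0 XOR 0 = 0
  B[7] = 0 XOR 1 = 1
  B[8] = 1 XOR 1 = 0
  B[9] = 0 XOR 0 = 0
  B[10] = 0 XOR 0 = 0
  B[11] = 0 XOR 1 = 1
  B[12] = 1 XOR 1 = 0
  B[13] = 0 XOR 1 = 1
= 10010001000101 (9285 decimal)


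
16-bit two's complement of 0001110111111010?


Original: 0001110111111010
Step 1 - Invert all bits: 1110001000000101
Step 2 - Add 1: 1110001000000101 + 1
= 1110001000000110 (represents -7674)


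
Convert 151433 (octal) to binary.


Each octal digit → 3 binary bits:
  1 = 001
  5 = 101
  1 = 001
  4 = 100
  3 = 011
  3 = 011
Concatenate: 001 101 001 100 011 011
= 001101001100011011


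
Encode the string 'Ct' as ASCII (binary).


String: 'Ct'  (2 characters)
Per-character ASCII lookup:
  'C': uppercase starts at 65: 'C' = 65 + 2 = 67 → 1000011
  't': lowercase starts at 97: 't' = 97 + 19 = 116 → 1110100
= 1000011 1110100


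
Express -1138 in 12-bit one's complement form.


Original: 010001110010
Invert all bits:
  bit 0: 0 → 1
  bit 1: 1 → 0
  bit 2: 0 → 1
  bit 3: 0 → 1
  bit 4: 0 → 1
  bit 5: 1 → 0
  bit 6: 1 → 0
  bit 7: 1 → 0
  bit 8: 0 → 1
  bit 9: 0 → 1
  bit 10: 1 → 0
  bit 11: 0 → 1
= 101110001101


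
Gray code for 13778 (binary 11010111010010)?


Binary: 11010111010010
Gray code: G = B XOR (B >> 1)
B >> 1 = 01101011101001
11010111010010 XOR 01101011101001:
  1 XOR 0 = 1
  1 XOR 1 = 0
  0 XOR 1 = 1
  1 XOR 0 = 1
  0 XOR 1 = 1
  1 XOR 0 = 1
  1 XOR 1 = 0
  1 XOR 1 = 0
  0 XOR 1 = 1
  1 XOR 0 = 1
  0 XOR 1 = 1
  0 XOR 0 = 0
  1 XOR 0 = 1
  0 XOR 1 = 1
= 10111100111011


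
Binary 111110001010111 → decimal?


Positional values:
Bit 0: 1 × 2^0 = 1
Bit 1: 1 × 2^1 = 2
Bit 2: 1 × 2^2 = 4
Bit 4: 1 × 2^4 = 16
Bit 6: 1 × 2^6 = 64
Bit 10: 1 × 2^10 = 1024
Bit 11: 1 × 2^11 = 2048
Bit 12: 1 × 2^12 = 4096
Bit 13: 1 × 2^13 = 8192
Bit 14: 1 × 2^14 = 16384
Sum = 1 + 2 + 4 + 16 + 64 + 1024 + 2048 + 4096 + 8192 + 16384
= 31831


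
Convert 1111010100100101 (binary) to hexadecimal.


Group into 4-bit nibbles: 1111010100100101
  1111 = F
  0101 = 5
  0010 = 2
  0101 = 5
= 0xF525


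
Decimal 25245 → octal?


Divide by 8 repeatedly:
25245 ÷ 8 = 3155 remainder 5
3155 ÷ 8 = 394 remainder 3
394 ÷ 8 = 49 remainder 2
49 ÷ 8 = 6 remainder 1
6 ÷ 8 = 0 remainder 6
Reading remainders bottom-up:
= 0o61235


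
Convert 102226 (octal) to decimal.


Positional values:
Position 0: 6 × 8^0 = 6
Position 1: 2 × 8^1 = 16
Position 2: 2 × 8^2 = 128
Position 3: 2 × 8^3 = 1024
Position 4: 0 × 8^4 = 0
Position 5: 1 × 8^5 = 32768
Sum = 6 + 16 + 128 + 1024 + 0 + 32768
= 33942


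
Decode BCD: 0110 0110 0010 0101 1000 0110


Each 4-bit group → digit:
  0110 → 6
  0110 → 6
  0010 → 2
  0101 → 5
  1000 → 8
  0110 → 6
= 662586


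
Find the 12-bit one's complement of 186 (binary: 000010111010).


Original: 000010111010
Invert all bits:
  bit 0: 0 → 1
  bit 1: 0 → 1
  bit 2: 0 → 1
  bit 3: 0 → 1
  bit 4: 1 → 0
  bit 5: 0 → 1
  bit 6: 1 → 0
  bit 7: 1 → 0
  bit 8: 1 → 0
  bit 9: 0 → 1
  bit 10: 1 → 0
  bit 11: 0 → 1
= 111101000101


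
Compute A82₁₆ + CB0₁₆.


Align and add column by column (LSB to MSB, each column mod 16 with carry):
  0A82
+ 0CB0
  ----
  col 0: 2(2) + 0(0) + 0 (carry in) = 2 → 2(2), carry out 0
  col 1: 8(8) + B(11) + 0 (carry in) = 19 → 3(3), carry out 1
  col 2: A(10) + C(12) + 1 (carry in) = 23 → 7(7), carry out 1
  col 3: 0(0) + 0(0) + 1 (carry in) = 1 → 1(1), carry out 0
Reading digits MSB→LSB: 1732
Strip leading zeros: 1732
= 0x1732


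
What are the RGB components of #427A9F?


Hex: #427A9F
R = 42₁₆ = 66
G = 7A₁₆ = 122
B = 9F₁₆ = 159
= RGB(66, 122, 159)


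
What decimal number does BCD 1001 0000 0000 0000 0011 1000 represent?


Each 4-bit group → digit:
  1001 → 9
  0000 → 0
  0000 → 0
  0000 → 0
  0011 → 3
  1000 → 8
= 900038


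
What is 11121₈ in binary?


Each octal digit → 3 binary bits:
  1 = 001
  1 = 001
  1 = 001
  2 = 010
  1 = 001
Concatenate: 001 001 001 010 001
= 001001001010001


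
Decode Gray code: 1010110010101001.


Gray code: 1010110010101001
MSB stays the same: 1
Each subsequent bit = prev_binary XOR current_gray:
  B[1] = 1 XOR 0 = 1
  B[2] = 1 XOR 1 = 0
  B[3] = 0 XOR 0 = 0
  B[4] = 0 XOR 1 = 1
  B[5] = 1 XOR 1 = 0
  B[6] = 0 XOR 0 = 0
  B[7] = 0 XOR 0 = 0
  B[8] = 0 XOR 1 = 1
  B[9] = 1 XOR 0 = 1
  B[10] = 1 XOR 1 = 0
  B[11] = 0 XOR 0 = 0
  B[12] = 0 XOR 1 = 1
  B[13] = 1 XOR 0 = 1
  B[14] = 1 XOR 0 = 1
  B[15] = 1 XOR 1 = 0
= 1100100011001110 (51406 decimal)


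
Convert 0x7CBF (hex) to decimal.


Positional values:
Position 0: F × 16^0 = 15 × 1 = 15
Position 1: B × 16^1 = 11 × 16 = 176
Position 2: C × 16^2 = 12 × 256 = 3072
Position 3: 7 × 16^3 = 7 × 4096 = 28672
Sum = 15 + 176 + 3072 + 28672
= 31935


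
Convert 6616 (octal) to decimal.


Positional values:
Position 0: 6 × 8^0 = 6
Position 1: 1 × 8^1 = 8
Position 2: 6 × 8^2 = 384
Position 3: 6 × 8^3 = 3072
Sum = 6 + 8 + 384 + 3072
= 3470


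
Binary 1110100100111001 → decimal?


Positional values:
Bit 0: 1 × 2^0 = 1
Bit 3: 1 × 2^3 = 8
Bit 4: 1 × 2^4 = 16
Bit 5: 1 × 2^5 = 32
Bit 8: 1 × 2^8 = 256
Bit 11: 1 × 2^11 = 2048
Bit 13: 1 × 2^13 = 8192
Bit 14: 1 × 2^14 = 16384
Bit 15: 1 × 2^15 = 32768
Sum = 1 + 8 + 16 + 32 + 256 + 2048 + 8192 + 16384 + 32768
= 59705


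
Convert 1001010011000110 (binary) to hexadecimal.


Group into 4-bit nibbles: 1001010011000110
  1001 = 9
  0100 = 4
  1100 = C
  0110 = 6
= 0x94C6


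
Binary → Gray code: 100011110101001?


Binary: 100011110101001
Gray code: G = B XOR (B >> 1)
B >> 1 = 010001111010100
100011110101001 XOR 010001111010100:
  1 XOR 0 = 1
  0 XOR 1 = 1
  0 XOR 0 = 0
  0 XOR 0 = 0
  1 XOR 0 = 1
  1 XOR 1 = 0
  1 XOR 1 = 0
  1 XOR 1 = 0
  0 XOR 1 = 1
  1 XOR 0 = 1
  0 XOR 1 = 1
  1 XOR 0 = 1
  0 XOR 1 = 1
  0 XOR 0 = 0
  1 XOR 0 = 1
= 110010001111101


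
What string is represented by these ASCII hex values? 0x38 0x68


Codes (hex): 0x38 0x68
Per-code ASCII lookup:
  0x38 = 56  (range 48-57: digits, 56 - 48 = 8) → '8'
  0x68 = 104  (range 97-122: lowercase, 104 - 97 = 7) → 'h'
= '8h'


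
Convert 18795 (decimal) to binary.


Divide by 2 repeatedly:
18795 ÷ 2 = 9397 remainder 1
9397 ÷ 2 = 4698 remainder 1
4698 ÷ 2 = 2349 remainder 0
2349 ÷ 2 = 1174 remainder 1
1174 ÷ 2 = 587 remainder 0
587 ÷ 2 = 293 remainder 1
293 ÷ 2 = 146 remainder 1
146 ÷ 2 = 73 remainder 0
73 ÷ 2 = 36 remainder 1
36 ÷ 2 = 18 remainder 0
18 ÷ 2 = 9 remainder 0
9 ÷ 2 = 4 remainder 1
4 ÷ 2 = 2 remainder 0
2 ÷ 2 = 1 remainder 0
1 ÷ 2 = 0 remainder 1
Reading remainders bottom-up:
= 100100101101011


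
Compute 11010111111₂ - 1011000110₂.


Align and subtract column by column (LSB to MSB, borrowing when needed):
  11010111111
- 01011000110
  -----------
  col 0: (1 - 0 borrow-in) - 0 → 1 - 0 = 1, borrow out 0
  col 1: (1 - 0 borrow-in) - 1 → 1 - 1 = 0, borrow out 0
  col 2: (1 - 0 borrow-in) - 1 → 1 - 1 = 0, borrow out 0
  col 3: (1 - 0 borrow-in) - 0 → 1 - 0 = 1, borrow out 0
  col 4: (1 - 0 borrow-in) - 0 → 1 - 0 = 1, borrow out 0
  col 5: (1 - 0 borrow-in) - 0 → 1 - 0 = 1, borrow out 0
  col 6: (0 - 0 borrow-in) - 1 → borrow from next column: (0+2) - 1 = 1, borrow out 1
  col 7: (1 - 1 borrow-in) - 1 → borrow from next column: (0+2) - 1 = 1, borrow out 1
  col 8: (0 - 1 borrow-in) - 0 → borrow from next column: (-1+2) - 0 = 1, borrow out 1
  col 9: (1 - 1 borrow-in) - 1 → borrow from next column: (0+2) - 1 = 1, borrow out 1
  col 10: (1 - 1 borrow-in) - 0 → 0 - 0 = 0, borrow out 0
Reading bits MSB→LSB: 01111111001
Strip leading zeros: 1111111001
= 1111111001


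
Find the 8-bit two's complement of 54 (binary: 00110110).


Original: 00110110
Step 1 - Invert all bits: 11001001
Step 2 - Add 1: 11001001 + 1
= 11001010 (represents -54)


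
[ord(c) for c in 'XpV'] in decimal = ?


String: 'XpV'  (3 characters)
Per-character ASCII lookup:
  'X': uppercase starts at 65: 'X' = 65 + 23 = 88
  'p': lowercase starts at 97: 'p' = 97 + 15 = 112
  'V': uppercase starts at 65: 'V' = 65 + 21 = 86
= 88 112 86


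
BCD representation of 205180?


Each digit → 4-bit binary:
  2 → 0010
  0 → 0000
  5 → 0101
  1 → 0001
  8 → 1000
  0 → 0000
= 0010 0000 0101 0001 1000 0000


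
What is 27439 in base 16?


Divide by 16 repeatedly:
27439 ÷ 16 = 1714 remainder 15 (F)
1714 ÷ 16 = 107 remainder 2 (2)
107 ÷ 16 = 6 remainder 11 (B)
6 ÷ 16 = 0 remainder 6 (6)
Reading remainders bottom-up:
= 0x6B2F


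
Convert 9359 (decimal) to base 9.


Divide by 9 repeatedly:
9359 ÷ 9 = 1039 remainder 8
1039 ÷ 9 = 115 remainder 4
115 ÷ 9 = 12 remainder 7
12 ÷ 9 = 1 remainder 3
1 ÷ 9 = 0 remainder 1
Reading remainders bottom-up:
= 13748


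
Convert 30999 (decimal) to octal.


Divide by 8 repeatedly:
30999 ÷ 8 = 3874 remainder 7
3874 ÷ 8 = 484 remainder 2
484 ÷ 8 = 60 remainder 4
60 ÷ 8 = 7 remainder 4
7 ÷ 8 = 0 remainder 7
Reading remainders bottom-up:
= 0o74427


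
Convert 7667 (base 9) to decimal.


Positional values (base 9):
  7 × 9^0 = 7 × 1 = 7
  6 × 9^1 = 6 × 9 = 54
  6 × 9^2 = 6 × 81 = 486
  7 × 9^3 = 7 × 729 = 5103
Sum = 7 + 54 + 486 + 5103
= 5650


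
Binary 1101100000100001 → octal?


Group into 3-bit groups: 001101100000100001
  001 = 1
  101 = 5
  100 = 4
  000 = 0
  100 = 4
  001 = 1
= 0o154041


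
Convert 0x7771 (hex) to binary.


Each hex digit → 4 binary bits:
  7 = 0111
  7 = 0111
  7 = 0111
  1 = 0001
Concatenate: 0111 0111 0111 0001
= 0111011101110001


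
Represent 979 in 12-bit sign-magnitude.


Sign bit: 0 (positive)
Magnitude: 979 = 01111010011
= 001111010011


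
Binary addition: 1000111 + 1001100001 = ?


Align and add column by column (LSB to MSB, carry propagating):
  00001000111
+ 01001100001
  -----------
  col 0: 1 + 1 + 0 (carry in) = 2 → bit 0, carry out 1
  col 1: 1 + 0 + 1 (carry in) = 2 → bit 0, carry out 1
  col 2: 1 + 0 + 1 (carry in) = 2 → bit 0, carry out 1
  col 3: 0 + 0 + 1 (carry in) = 1 → bit 1, carry out 0
  col 4: 0 + 0 + 0 (carry in) = 0 → bit 0, carry out 0
  col 5: 0 + 1 + 0 (carry in) = 1 → bit 1, carry out 0
  col 6: 1 + 1 + 0 (carry in) = 2 → bit 0, carry out 1
  col 7: 0 + 0 + 1 (carry in) = 1 → bit 1, carry out 0
  col 8: 0 + 0 + 0 (carry in) = 0 → bit 0, carry out 0
  col 9: 0 + 1 + 0 (carry in) = 1 → bit 1, carry out 0
  col 10: 0 + 0 + 0 (carry in) = 0 → bit 0, carry out 0
Reading bits MSB→LSB: 01010101000
Strip leading zeros: 1010101000
= 1010101000


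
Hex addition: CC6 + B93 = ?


Align and add column by column (LSB to MSB, each column mod 16 with carry):
  0CC6
+ 0B93
  ----
  col 0: 6(6) + 3(3) + 0 (carry in) = 9 → 9(9), carry out 0
  col 1: C(12) + 9(9) + 0 (carry in) = 21 → 5(5), carry out 1
  col 2: C(12) + B(11) + 1 (carry in) = 24 → 8(8), carry out 1
  col 3: 0(0) + 0(0) + 1 (carry in) = 1 → 1(1), carry out 0
Reading digits MSB→LSB: 1859
Strip leading zeros: 1859
= 0x1859


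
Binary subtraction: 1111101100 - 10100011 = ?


Align and subtract column by column (LSB to MSB, borrowing when needed):
  1111101100
- 0010100011
  ----------
  col 0: (0 - 0 borrow-in) - 1 → borrow from next column: (0+2) - 1 = 1, borrow out 1
  col 1: (0 - 1 borrow-in) - 1 → borrow from next column: (-1+2) - 1 = 0, borrow out 1
  col 2: (1 - 1 borrow-in) - 0 → 0 - 0 = 0, borrow out 0
  col 3: (1 - 0 borrow-in) - 0 → 1 - 0 = 1, borrow out 0
  col 4: (0 - 0 borrow-in) - 0 → 0 - 0 = 0, borrow out 0
  col 5: (1 - 0 borrow-in) - 1 → 1 - 1 = 0, borrow out 0
  col 6: (1 - 0 borrow-in) - 0 → 1 - 0 = 1, borrow out 0
  col 7: (1 - 0 borrow-in) - 1 → 1 - 1 = 0, borrow out 0
  col 8: (1 - 0 borrow-in) - 0 → 1 - 0 = 1, borrow out 0
  col 9: (1 - 0 borrow-in) - 0 → 1 - 0 = 1, borrow out 0
Reading bits MSB→LSB: 1101001001
Strip leading zeros: 1101001001
= 1101001001


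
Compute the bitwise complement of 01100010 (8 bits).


Original: 01100010
Invert all bits:
  bit 0: 0 → 1
  bit 1: 1 → 0
  bit 2: 1 → 0
  bit 3: 0 → 1
  bit 4: 0 → 1
  bit 5: 0 → 1
  bit 6: 1 → 0
  bit 7: 0 → 1
= 10011101


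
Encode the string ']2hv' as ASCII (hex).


String: ']2hv'  (4 characters)
Per-character ASCII lookup:
  ']': special character: ']' = 93 → 0x5D
  '2': digits start at 48: '2' = 48 + 2 = 50 → 0x32
  'h': lowercase starts at 97: 'h' = 97 + 7 = 104 → 0x68
  'v': lowercase starts at 97: 'v' = 97 + 21 = 118 → 0x76
= 0x5D 0x32 0x68 0x76


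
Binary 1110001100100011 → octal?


Group into 3-bit groups: 001110001100100011
  001 = 1
  110 = 6
  001 = 1
  100 = 4
  100 = 4
  011 = 3
= 0o161443


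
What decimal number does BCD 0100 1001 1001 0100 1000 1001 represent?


Each 4-bit group → digit:
  0100 → 4
  1001 → 9
  1001 → 9
  0100 → 4
  1000 → 8
  1001 → 9
= 499489


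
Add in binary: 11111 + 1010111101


Align and add column by column (LSB to MSB, carry propagating):
  00000011111
+ 01010111101
  -----------
  col 0: 1 + 1 + 0 (carry in) = 2 → bit 0, carry out 1
  col 1: 1 + 0 + 1 (carry in) = 2 → bit 0, carry out 1
  col 2: 1 + 1 + 1 (carry in) = 3 → bit 1, carry out 1
  col 3: 1 + 1 + 1 (carry in) = 3 → bit 1, carry out 1
  col 4: 1 + 1 + 1 (carry in) = 3 → bit 1, carry out 1
  col 5: 0 + 1 + 1 (carry in) = 2 → bit 0, carry out 1
  col 6: 0 + 0 + 1 (carry in) = 1 → bit 1, carry out 0
  col 7: 0 + 1 + 0 (carry in) = 1 → bit 1, carry out 0
  col 8: 0 + 0 + 0 (carry in) = 0 → bit 0, carry out 0
  col 9: 0 + 1 + 0 (carry in) = 1 → bit 1, carry out 0
  col 10: 0 + 0 + 0 (carry in) = 0 → bit 0, carry out 0
Reading bits MSB→LSB: 01011011100
Strip leading zeros: 1011011100
= 1011011100


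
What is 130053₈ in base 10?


Positional values:
Position 0: 3 × 8^0 = 3
Position 1: 5 × 8^1 = 40
Position 2: 0 × 8^2 = 0
Position 3: 0 × 8^3 = 0
Position 4: 3 × 8^4 = 12288
Position 5: 1 × 8^5 = 32768
Sum = 3 + 40 + 0 + 0 + 12288 + 32768
= 45099


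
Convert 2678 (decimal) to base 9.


Divide by 9 repeatedly:
2678 ÷ 9 = 297 remainder 5
297 ÷ 9 = 33 remainder 0
33 ÷ 9 = 3 remainder 6
3 ÷ 9 = 0 remainder 3
Reading remainders bottom-up:
= 3605


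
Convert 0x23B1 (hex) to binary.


Each hex digit → 4 binary bits:
  2 = 0010
  3 = 0011
  B = 1011
  1 = 0001
Concatenate: 0010 0011 1011 0001
= 0010001110110001


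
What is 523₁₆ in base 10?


Positional values:
Position 0: 3 × 16^0 = 3 × 1 = 3
Position 1: 2 × 16^1 = 2 × 16 = 32
Position 2: 5 × 16^2 = 5 × 256 = 1280
Sum = 3 + 32 + 1280
= 1315


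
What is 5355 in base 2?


Divide by 2 repeatedly:
5355 ÷ 2 = 2677 remainder 1
2677 ÷ 2 = 1338 remainder 1
1338 ÷ 2 = 669 remainder 0
669 ÷ 2 = 334 remainder 1
334 ÷ 2 = 167 remainder 0
167 ÷ 2 = 83 remainder 1
83 ÷ 2 = 41 remainder 1
41 ÷ 2 = 20 remainder 1
20 ÷ 2 = 10 remainder 0
10 ÷ 2 = 5 remainder 0
5 ÷ 2 = 2 remainder 1
2 ÷ 2 = 1 remainder 0
1 ÷ 2 = 0 remainder 1
Reading remainders bottom-up:
= 1010011101011


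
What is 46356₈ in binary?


Each octal digit → 3 binary bits:
  4 = 100
  6 = 110
  3 = 011
  5 = 101
  6 = 110
Concatenate: 100 110 011 101 110
= 100110011101110


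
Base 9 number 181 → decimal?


Positional values (base 9):
  1 × 9^0 = 1 × 1 = 1
  8 × 9^1 = 8 × 9 = 72
  1 × 9^2 = 1 × 81 = 81
Sum = 1 + 72 + 81
= 154


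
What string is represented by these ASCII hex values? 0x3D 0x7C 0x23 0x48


Codes (hex): 0x3D 0x7C 0x23 0x48
Per-code ASCII lookup:
  0x3D = 61  (special character) → '='
  0x7C = 124  (special character) → '|'
  0x23 = 35  (special character) → '#'
  0x48 = 72  (range 65-90: uppercase, 72 - 65 = 7) → 'H'
= '=|#H'


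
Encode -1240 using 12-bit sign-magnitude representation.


Sign bit: 1 (negative)
Magnitude: 1240 = 10011011000
= 110011011000


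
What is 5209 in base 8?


Divide by 8 repeatedly:
5209 ÷ 8 = 651 remainder 1
651 ÷ 8 = 81 remainder 3
81 ÷ 8 = 10 remainder 1
10 ÷ 8 = 1 remainder 2
1 ÷ 8 = 0 remainder 1
Reading remainders bottom-up:
= 0o12131


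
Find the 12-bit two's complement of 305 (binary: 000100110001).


Original: 000100110001
Step 1 - Invert all bits: 111011001110
Step 2 - Add 1: 111011001110 + 1
= 111011001111 (represents -305)


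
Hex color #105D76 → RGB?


Hex: #105D76
R = 10₁₆ = 16
G = 5D₁₆ = 93
B = 76₁₆ = 118
= RGB(16, 93, 118)


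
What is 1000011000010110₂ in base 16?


Group into 4-bit nibbles: 1000011000010110
  1000 = 8
  0110 = 6
  0001 = 1
  0110 = 6
= 0x8616


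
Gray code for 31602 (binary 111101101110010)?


Binary: 111101101110010
Gray code: G = B XOR (B >> 1)
B >> 1 = 011110110111001
111101101110010 XOR 011110110111001:
  1 XOR 0 = 1
  1 XOR 1 = 0
  1 XOR 1 = 0
  1 XOR 1 = 0
  0 XOR 1 = 1
  1 XOR 0 = 1
  1 XOR 1 = 0
  0 XOR 1 = 1
  1 XOR 0 = 1
  1 XOR 1 = 0
  1 XOR 1 = 0
  0 XOR 1 = 1
  0 XOR 0 = 0
  1 XOR 0 = 1
  0 XOR 1 = 1
= 100011011001011


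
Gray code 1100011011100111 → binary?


Gray code: 1100011011100111
MSB stays the same: 1
Each subsequent bit = prev_binary XOR current_gray:
  B[1] = 1 XOR 1 = 0
  B[2] = 0 XOR 0 = 0
  B[3] = 0 XOR 0 = 0
  B[4] = 0 XOR 0 = 0
  B[5] = 0 XOR 1 = 1
  B[6] = 1 XOR 1 = 0
  B[7] = 0 XOR 0 = 0
  B[8] = 0 XOR 1 = 1
  B[9] = 1 XOR 1 = 0
  B[10] = 0 XOR 1 = 1
  B[11] = 1 XOR 0 = 1
  B[12] = 1 XOR 0 = 1
  B[13] = 1 XOR 1 = 0
  B[14] = 0 XOR 1 = 1
  B[15] = 1 XOR 1 = 0
= 1000010010111010 (33978 decimal)


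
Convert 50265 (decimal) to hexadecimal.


Divide by 16 repeatedly:
50265 ÷ 16 = 3141 remainder 9 (9)
3141 ÷ 16 = 196 remainder 5 (5)
196 ÷ 16 = 12 remainder 4 (4)
12 ÷ 16 = 0 remainder 12 (C)
Reading remainders bottom-up:
= 0xC459


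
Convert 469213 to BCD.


Each digit → 4-bit binary:
  4 → 0100
  6 → 0110
  9 → 1001
  2 → 0010
  1 → 0001
  3 → 0011
= 0100 0110 1001 0010 0001 0011


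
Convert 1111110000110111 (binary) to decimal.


Positional values:
Bit 0: 1 × 2^0 = 1
Bit 1: 1 × 2^1 = 2
Bit 2: 1 × 2^2 = 4
Bit 4: 1 × 2^4 = 16
Bit 5: 1 × 2^5 = 32
Bit 10: 1 × 2^10 = 1024
Bit 11: 1 × 2^11 = 2048
Bit 12: 1 × 2^12 = 4096
Bit 13: 1 × 2^13 = 8192
Bit 14: 1 × 2^14 = 16384
Bit 15: 1 × 2^15 = 32768
Sum = 1 + 2 + 4 + 16 + 32 + 1024 + 2048 + 4096 + 8192 + 16384 + 32768
= 64567


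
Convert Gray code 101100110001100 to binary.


Gray code: 101100110001100
MSB stays the same: 1
Each subsequent bit = prev_binary XOR current_gray:
  B[1] = 1 XOR 0 = 1
  B[2] = 1 XOR 1 = 0
  B[3] = 0 XOR 1 = 1
  B[4] = 1 XOR 0 = 1
  B[5] = 1 XOR 0 = 1
  B[6] = 1 XOR 1 = 0
  B[7] = 0 XOR 1 = 1
  B[8] = 1 XOR 0 = 1
  B[9] = 1 XOR 0 = 1
  B[10] = 1 XOR 0 = 1
  B[11] = 1 XOR 1 = 0
  B[12] = 0 XOR 1 = 1
  B[13] = 1 XOR 0 = 1
  B[14] = 1 XOR 0 = 1
= 110111011110111 (28407 decimal)


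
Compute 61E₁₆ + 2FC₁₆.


Align and add column by column (LSB to MSB, each column mod 16 with carry):
  061E
+ 02FC
  ----
  col 0: E(14) + C(12) + 0 (carry in) = 26 → A(10), carry out 1
  col 1: 1(1) + F(15) + 1 (carry in) = 17 → 1(1), carry out 1
  col 2: 6(6) + 2(2) + 1 (carry in) = 9 → 9(9), carry out 0
  col 3: 0(0) + 0(0) + 0 (carry in) = 0 → 0(0), carry out 0
Reading digits MSB→LSB: 091A
Strip leading zeros: 91A
= 0x91A


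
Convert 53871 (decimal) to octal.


Divide by 8 repeatedly:
53871 ÷ 8 = 6733 remainder 7
6733 ÷ 8 = 841 remainder 5
841 ÷ 8 = 105 remainder 1
105 ÷ 8 = 13 remainder 1
13 ÷ 8 = 1 remainder 5
1 ÷ 8 = 0 remainder 1
Reading remainders bottom-up:
= 0o151157


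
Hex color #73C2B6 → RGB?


Hex: #73C2B6
R = 73₁₆ = 115
G = C2₁₆ = 194
B = B6₁₆ = 182
= RGB(115, 194, 182)


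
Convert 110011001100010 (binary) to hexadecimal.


Group into 4-bit nibbles: 0110011001100010
  0110 = 6
  0110 = 6
  0110 = 6
  0010 = 2
= 0x6662


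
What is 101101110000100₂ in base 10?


Positional values:
Bit 2: 1 × 2^2 = 4
Bit 7: 1 × 2^7 = 128
Bit 8: 1 × 2^8 = 256
Bit 9: 1 × 2^9 = 512
Bit 11: 1 × 2^11 = 2048
Bit 12: 1 × 2^12 = 4096
Bit 14: 1 × 2^14 = 16384
Sum = 4 + 128 + 256 + 512 + 2048 + 4096 + 16384
= 23428


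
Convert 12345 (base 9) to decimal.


Positional values (base 9):
  5 × 9^0 = 5 × 1 = 5
  4 × 9^1 = 4 × 9 = 36
  3 × 9^2 = 3 × 81 = 243
  2 × 9^3 = 2 × 729 = 1458
  1 × 9^4 = 1 × 6561 = 6561
Sum = 5 + 36 + 243 + 1458 + 6561
= 8303


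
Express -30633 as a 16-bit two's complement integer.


Original: 0111011110101001
Step 1 - Invert all bits: 1000100001010110
Step 2 - Add 1: 1000100001010110 + 1
= 1000100001010111 (represents -30633)


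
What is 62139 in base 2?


Divide by 2 repeatedly:
62139 ÷ 2 = 31069 remainder 1
31069 ÷ 2 = 15534 remainder 1
15534 ÷ 2 = 7767 remainder 0
7767 ÷ 2 = 3883 remainder 1
3883 ÷ 2 = 1941 remainder 1
1941 ÷ 2 = 970 remainder 1
970 ÷ 2 = 485 remainder 0
485 ÷ 2 = 242 remainder 1
242 ÷ 2 = 121 remainder 0
121 ÷ 2 = 60 remainder 1
60 ÷ 2 = 30 remainder 0
30 ÷ 2 = 15 remainder 0
15 ÷ 2 = 7 remainder 1
7 ÷ 2 = 3 remainder 1
3 ÷ 2 = 1 remainder 1
1 ÷ 2 = 0 remainder 1
Reading remainders bottom-up:
= 1111001010111011


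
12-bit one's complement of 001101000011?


Original: 001101000011
Invert all bits:
  bit 0: 0 → 1
  bit 1: 0 → 1
  bit 2: 1 → 0
  bit 3: 1 → 0
  bit 4: 0 → 1
  bit 5: 1 → 0
  bit 6: 0 → 1
  bit 7: 0 → 1
  bit 8: 0 → 1
  bit 9: 0 → 1
  bit 10: 1 → 0
  bit 11: 1 → 0
= 110010111100


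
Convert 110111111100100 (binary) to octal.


Group into 3-bit groups: 110111111100100
  110 = 6
  111 = 7
  111 = 7
  100 = 4
  100 = 4
= 0o67744


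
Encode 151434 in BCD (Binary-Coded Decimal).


Each digit → 4-bit binary:
  1 → 0001
  5 → 0101
  1 → 0001
  4 → 0100
  3 → 0011
  4 → 0100
= 0001 0101 0001 0100 0011 0100


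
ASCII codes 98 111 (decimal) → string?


Codes (decimal): 98 111
Per-code ASCII lookup:
  98  (range 97-122: lowercase, 98 - 97 = 1) → 'b'
  111  (range 97-122: lowercase, 111 - 97 = 14) → 'o'
= 'bo'


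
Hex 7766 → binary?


Each hex digit → 4 binary bits:
  7 = 0111
  7 = 0111
  6 = 0110
  6 = 0110
Concatenate: 0111 0111 0110 0110
= 0111011101100110


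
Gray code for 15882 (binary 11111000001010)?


Binary: 11111000001010
Gray code: G = B XOR (B >> 1)
B >> 1 = 01111100000101
11111000001010 XOR 01111100000101:
  1 XOR 0 = 1
  1 XOR 1 = 0
  1 XOR 1 = 0
  1 XOR 1 = 0
  1 XOR 1 = 0
  0 XOR 1 = 1
  0 XOR 0 = 0
  0 XOR 0 = 0
  0 XOR 0 = 0
  0 XOR 0 = 0
  1 XOR 0 = 1
  0 XOR 1 = 1
  1 XOR 0 = 1
  0 XOR 1 = 1
= 10000100001111


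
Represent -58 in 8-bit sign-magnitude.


Sign bit: 1 (negative)
Magnitude: 58 = 0111010
= 10111010


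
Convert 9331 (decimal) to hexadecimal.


Divide by 16 repeatedly:
9331 ÷ 16 = 583 remainder 3 (3)
583 ÷ 16 = 36 remainder 7 (7)
36 ÷ 16 = 2 remainder 4 (4)
2 ÷ 16 = 0 remainder 2 (2)
Reading remainders bottom-up:
= 0x2473


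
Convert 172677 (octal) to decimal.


Positional values:
Position 0: 7 × 8^0 = 7
Position 1: 7 × 8^1 = 56
Position 2: 6 × 8^2 = 384
Position 3: 2 × 8^3 = 1024
Position 4: 7 × 8^4 = 28672
Position 5: 1 × 8^5 = 32768
Sum = 7 + 56 + 384 + 1024 + 28672 + 32768
= 62911


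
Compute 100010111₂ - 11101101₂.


Align and subtract column by column (LSB to MSB, borrowing when needed):
  100010111
- 011101101
  ---------
  col 0: (1 - 0 borrow-in) - 1 → 1 - 1 = 0, borrow out 0
  col 1: (1 - 0 borrow-in) - 0 → 1 - 0 = 1, borrow out 0
  col 2: (1 - 0 borrow-in) - 1 → 1 - 1 = 0, borrow out 0
  col 3: (0 - 0 borrow-in) - 1 → borrow from next column: (0+2) - 1 = 1, borrow out 1
  col 4: (1 - 1 borrow-in) - 0 → 0 - 0 = 0, borrow out 0
  col 5: (0 - 0 borrow-in) - 1 → borrow from next column: (0+2) - 1 = 1, borrow out 1
  col 6: (0 - 1 borrow-in) - 1 → borrow from next column: (-1+2) - 1 = 0, borrow out 1
  col 7: (0 - 1 borrow-in) - 1 → borrow from next column: (-1+2) - 1 = 0, borrow out 1
  col 8: (1 - 1 borrow-in) - 0 → 0 - 0 = 0, borrow out 0
Reading bits MSB→LSB: 000101010
Strip leading zeros: 101010
= 101010


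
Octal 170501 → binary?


Each octal digit → 3 binary bits:
  1 = 001
  7 = 111
  0 = 000
  5 = 101
  0 = 000
  1 = 001
Concatenate: 001 111 000 101 000 001
= 001111000101000001


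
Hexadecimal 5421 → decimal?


Positional values:
Position 0: 1 × 16^0 = 1 × 1 = 1
Position 1: 2 × 16^1 = 2 × 16 = 32
Position 2: 4 × 16^2 = 4 × 256 = 1024
Position 3: 5 × 16^3 = 5 × 4096 = 20480
Sum = 1 + 32 + 1024 + 20480
= 21537


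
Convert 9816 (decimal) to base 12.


Divide by 12 repeatedly:
9816 ÷ 12 = 818 remainder 0
818 ÷ 12 = 68 remainder 2
68 ÷ 12 = 5 remainder 8
5 ÷ 12 = 0 remainder 5
Reading remainders bottom-up:
= 5820


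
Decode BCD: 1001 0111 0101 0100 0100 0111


Each 4-bit group → digit:
  1001 → 9
  0111 → 7
  0101 → 5
  0100 → 4
  0100 → 4
  0111 → 7
= 975447


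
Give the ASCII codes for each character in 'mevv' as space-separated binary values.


String: 'mevv'  (4 characters)
Per-character ASCII lookup:
  'm': lowercase starts at 97: 'm' = 97 + 12 = 109 → 1101101
  'e': lowercase starts at 97: 'e' = 97 + 4 = 101 → 1100101
  'v': lowercase starts at 97: 'v' = 97 + 21 = 118 → 1110110
  'v': lowercase starts at 97: 'v' = 97 + 21 = 118 → 1110110
= 1101101 1100101 1110110 1110110


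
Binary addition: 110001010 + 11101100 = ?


Align and add column by column (LSB to MSB, carry propagating):
  0110001010
+ 0011101100
  ----------
  col 0: 0 + 0 + 0 (carry in) = 0 → bit 0, carry out 0
  col 1: 1 + 0 + 0 (carry in) = 1 → bit 1, carry out 0
  col 2: 0 + 1 + 0 (carry in) = 1 → bit 1, carry out 0
  col 3: 1 + 1 + 0 (carry in) = 2 → bit 0, carry out 1
  col 4: 0 + 0 + 1 (carry in) = 1 → bit 1, carry out 0
  col 5: 0 + 1 + 0 (carry in) = 1 → bit 1, carry out 0
  col 6: 0 + 1 + 0 (carry in) = 1 → bit 1, carry out 0
  col 7: 1 + 1 + 0 (carry in) = 2 → bit 0, carry out 1
  col 8: 1 + 0 + 1 (carry in) = 2 → bit 0, carry out 1
  col 9: 0 + 0 + 1 (carry in) = 1 → bit 1, carry out 0
Reading bits MSB→LSB: 1001110110
Strip leading zeros: 1001110110
= 1001110110


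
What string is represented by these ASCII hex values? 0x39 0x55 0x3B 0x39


Codes (hex): 0x39 0x55 0x3B 0x39
Per-code ASCII lookup:
  0x39 = 57  (range 48-57: digits, 57 - 48 = 9) → '9'
  0x55 = 85  (range 65-90: uppercase, 85 - 65 = 20) → 'U'
  0x3B = 59  (special character) → ';'
  0x39 = 57  (range 48-57: digits, 57 - 48 = 9) → '9'
= '9U;9'


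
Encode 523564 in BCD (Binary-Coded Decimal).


Each digit → 4-bit binary:
  5 → 0101
  2 → 0010
  3 → 0011
  5 → 0101
  6 → 0110
  4 → 0100
= 0101 0010 0011 0101 0110 0100


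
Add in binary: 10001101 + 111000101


Align and add column by column (LSB to MSB, carry propagating):
  0010001101
+ 0111000101
  ----------
  col 0: 1 + 1 + 0 (carry in) = 2 → bit 0, carry out 1
  col 1: 0 + 0 + 1 (carry in) = 1 → bit 1, carry out 0
  col 2: 1 + 1 + 0 (carry in) = 2 → bit 0, carry out 1
  col 3: 1 + 0 + 1 (carry in) = 2 → bit 0, carry out 1
  col 4: 0 + 0 + 1 (carry in) = 1 → bit 1, carry out 0
  col 5: 0 + 0 + 0 (carry in) = 0 → bit 0, carry out 0
  col 6: 0 + 1 + 0 (carry in) = 1 → bit 1, carry out 0
  col 7: 1 + 1 + 0 (carry in) = 2 → bit 0, carry out 1
  col 8: 0 + 1 + 1 (carry in) = 2 → bit 0, carry out 1
  col 9: 0 + 0 + 1 (carry in) = 1 → bit 1, carry out 0
Reading bits MSB→LSB: 1001010010
Strip leading zeros: 1001010010
= 1001010010


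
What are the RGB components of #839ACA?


Hex: #839ACA
R = 83₁₆ = 131
G = 9A₁₆ = 154
B = CA₁₆ = 202
= RGB(131, 154, 202)


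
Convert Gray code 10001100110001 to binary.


Gray code: 10001100110001
MSB stays the same: 1
Each subsequent bit = prev_binary XOR current_gray:
  B[1] = 1 XOR 0 = 1
  B[2] = 1 XOR 0 = 1
  B[3] = 1 XOR 0 = 1
  B[4] = 1 XOR 1 = 0
  B[5] = 0 XOR 1 = 1
  B[6] = 1 XOR 0 = 1
  B[7] = 1 XOR 0 = 1
  B[8] = 1 XOR 1 = 0
  B[9] = 0 XOR 1 = 1
  B[10] = 1 XOR 0 = 1
  B[11] = 1 XOR 0 = 1
  B[12] = 1 XOR 0 = 1
  B[13] = 1 XOR 1 = 0
= 11110111011110 (15838 decimal)


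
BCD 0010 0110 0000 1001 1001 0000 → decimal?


Each 4-bit group → digit:
  0010 → 2
  0110 → 6
  0000 → 0
  1001 → 9
  1001 → 9
  0000 → 0
= 260990


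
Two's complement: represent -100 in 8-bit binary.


Original: 01100100
Step 1 - Invert all bits: 10011011
Step 2 - Add 1: 10011011 + 1
= 10011100 (represents -100)


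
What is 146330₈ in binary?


Each octal digit → 3 binary bits:
  1 = 001
  4 = 100
  6 = 110
  3 = 011
  3 = 011
  0 = 000
Concatenate: 001 100 110 011 011 000
= 001100110011011000


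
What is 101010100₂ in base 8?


Group into 3-bit groups: 101010100
  101 = 5
  010 = 2
  100 = 4
= 0o524


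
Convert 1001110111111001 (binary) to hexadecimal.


Group into 4-bit nibbles: 1001110111111001
  1001 = 9
  1101 = D
  1111 = F
  1001 = 9
= 0x9DF9


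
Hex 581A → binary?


Each hex digit → 4 binary bits:
  5 = 0101
  8 = 1000
  1 = 0001
  A = 1010
Concatenate: 0101 1000 0001 1010
= 0101100000011010


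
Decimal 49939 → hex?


Divide by 16 repeatedly:
49939 ÷ 16 = 3121 remainder 3 (3)
3121 ÷ 16 = 195 remainder 1 (1)
195 ÷ 16 = 12 remainder 3 (3)
12 ÷ 16 = 0 remainder 12 (C)
Reading remainders bottom-up:
= 0xC313


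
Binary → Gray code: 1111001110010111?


Binary: 1111001110010111
Gray code: G = B XOR (B >> 1)
B >> 1 = 0111100111001011
1111001110010111 XOR 0111100111001011:
  1 XOR 0 = 1
  1 XOR 1 = 0
  1 XOR 1 = 0
  1 XOR 1 = 0
  0 XOR 1 = 1
  0 XOR 0 = 0
  1 XOR 0 = 1
  1 XOR 1 = 0
  1 XOR 1 = 0
  0 XOR 1 = 1
  0 XOR 0 = 0
  1 XOR 0 = 1
  0 XOR 1 = 1
  1 XOR 0 = 1
  1 XOR 1 = 0
  1 XOR 1 = 0
= 1000101001011100


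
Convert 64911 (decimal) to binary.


Divide by 2 repeatedly:
64911 ÷ 2 = 32455 remainder 1
32455 ÷ 2 = 16227 remainder 1
16227 ÷ 2 = 8113 remainder 1
8113 ÷ 2 = 4056 remainder 1
4056 ÷ 2 = 2028 remainder 0
2028 ÷ 2 = 1014 remainder 0
1014 ÷ 2 = 507 remainder 0
507 ÷ 2 = 253 remainder 1
253 ÷ 2 = 126 remainder 1
126 ÷ 2 = 63 remainder 0
63 ÷ 2 = 31 remainder 1
31 ÷ 2 = 15 remainder 1
15 ÷ 2 = 7 remainder 1
7 ÷ 2 = 3 remainder 1
3 ÷ 2 = 1 remainder 1
1 ÷ 2 = 0 remainder 1
Reading remainders bottom-up:
= 1111110110001111


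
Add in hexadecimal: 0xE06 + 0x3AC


Align and add column by column (LSB to MSB, each column mod 16 with carry):
  0E06
+ 03AC
  ----
  col 0: 6(6) + C(12) + 0 (carry in) = 18 → 2(2), carry out 1
  col 1: 0(0) + A(10) + 1 (carry in) = 11 → B(11), carry out 0
  col 2: E(14) + 3(3) + 0 (carry in) = 17 → 1(1), carry out 1
  col 3: 0(0) + 0(0) + 1 (carry in) = 1 → 1(1), carry out 0
Reading digits MSB→LSB: 11B2
Strip leading zeros: 11B2
= 0x11B2


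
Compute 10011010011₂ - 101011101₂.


Align and subtract column by column (LSB to MSB, borrowing when needed):
  10011010011
- 00101011101
  -----------
  col 0: (1 - 0 borrow-in) - 1 → 1 - 1 = 0, borrow out 0
  col 1: (1 - 0 borrow-in) - 0 → 1 - 0 = 1, borrow out 0
  col 2: (0 - 0 borrow-in) - 1 → borrow from next column: (0+2) - 1 = 1, borrow out 1
  col 3: (0 - 1 borrow-in) - 1 → borrow from next column: (-1+2) - 1 = 0, borrow out 1
  col 4: (1 - 1 borrow-in) - 1 → borrow from next column: (0+2) - 1 = 1, borrow out 1
  col 5: (0 - 1 borrow-in) - 0 → borrow from next column: (-1+2) - 0 = 1, borrow out 1
  col 6: (1 - 1 borrow-in) - 1 → borrow from next column: (0+2) - 1 = 1, borrow out 1
  col 7: (1 - 1 borrow-in) - 0 → 0 - 0 = 0, borrow out 0
  col 8: (0 - 0 borrow-in) - 1 → borrow from next column: (0+2) - 1 = 1, borrow out 1
  col 9: (0 - 1 borrow-in) - 0 → borrow from next column: (-1+2) - 0 = 1, borrow out 1
  col 10: (1 - 1 borrow-in) - 0 → 0 - 0 = 0, borrow out 0
Reading bits MSB→LSB: 01101110110
Strip leading zeros: 1101110110
= 1101110110


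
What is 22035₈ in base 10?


Positional values:
Position 0: 5 × 8^0 = 5
Position 1: 3 × 8^1 = 24
Position 2: 0 × 8^2 = 0
Position 3: 2 × 8^3 = 1024
Position 4: 2 × 8^4 = 8192
Sum = 5 + 24 + 0 + 1024 + 8192
= 9245


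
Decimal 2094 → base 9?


Divide by 9 repeatedly:
2094 ÷ 9 = 232 remainder 6
232 ÷ 9 = 25 remainder 7
25 ÷ 9 = 2 remainder 7
2 ÷ 9 = 0 remainder 2
Reading remainders bottom-up:
= 2776


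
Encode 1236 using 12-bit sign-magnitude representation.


Sign bit: 0 (positive)
Magnitude: 1236 = 10011010100
= 010011010100


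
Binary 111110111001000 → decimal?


Positional values:
Bit 3: 1 × 2^3 = 8
Bit 6: 1 × 2^6 = 64
Bit 7: 1 × 2^7 = 128
Bit 8: 1 × 2^8 = 256
Bit 10: 1 × 2^10 = 1024
Bit 11: 1 × 2^11 = 2048
Bit 12: 1 × 2^12 = 4096
Bit 13: 1 × 2^13 = 8192
Bit 14: 1 × 2^14 = 16384
Sum = 8 + 64 + 128 + 256 + 1024 + 2048 + 4096 + 8192 + 16384
= 32200


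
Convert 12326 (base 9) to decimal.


Positional values (base 9):
  6 × 9^0 = 6 × 1 = 6
  2 × 9^1 = 2 × 9 = 18
  3 × 9^2 = 3 × 81 = 243
  2 × 9^3 = 2 × 729 = 1458
  1 × 9^4 = 1 × 6561 = 6561
Sum = 6 + 18 + 243 + 1458 + 6561
= 8286


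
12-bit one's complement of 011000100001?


Original: 011000100001
Invert all bits:
  bit 0: 0 → 1
  bit 1: 1 → 0
  bit 2: 1 → 0
  bit 3: 0 → 1
  bit 4: 0 → 1
  bit 5: 0 → 1
  bit 6: 1 → 0
  bit 7: 0 → 1
  bit 8: 0 → 1
  bit 9: 0 → 1
  bit 10: 0 → 1
  bit 11: 1 → 0
= 100111011110


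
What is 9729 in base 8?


Divide by 8 repeatedly:
9729 ÷ 8 = 1216 remainder 1
1216 ÷ 8 = 152 remainder 0
152 ÷ 8 = 19 remainder 0
19 ÷ 8 = 2 remainder 3
2 ÷ 8 = 0 remainder 2
Reading remainders bottom-up:
= 0o23001


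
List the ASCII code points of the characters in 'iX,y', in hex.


String: 'iX,y'  (4 characters)
Per-character ASCII lookup:
  'i': lowercase starts at 97: 'i' = 97 + 8 = 105 → 0x69
  'X': uppercase starts at 65: 'X' = 65 + 23 = 88 → 0x58
  ',': special character: ',' = 44 → 0x2C
  'y': lowercase starts at 97: 'y' = 97 + 24 = 121 → 0x79
= 0x69 0x58 0x2C 0x79


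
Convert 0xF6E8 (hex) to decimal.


Positional values:
Position 0: 8 × 16^0 = 8 × 1 = 8
Position 1: E × 16^1 = 14 × 16 = 224
Position 2: 6 × 16^2 = 6 × 256 = 1536
Position 3: F × 16^3 = 15 × 4096 = 61440
Sum = 8 + 224 + 1536 + 61440
= 63208
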